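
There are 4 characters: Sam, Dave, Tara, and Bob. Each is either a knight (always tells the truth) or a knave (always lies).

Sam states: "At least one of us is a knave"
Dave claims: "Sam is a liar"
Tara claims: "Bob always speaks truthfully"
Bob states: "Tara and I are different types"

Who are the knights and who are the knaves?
Sam is a knight.
Dave is a knave.
Tara is a knave.
Bob is a knave.

Verification:
- Sam (knight) says "At least one of us is a knave" - this is TRUE because Dave, Tara, and Bob are knaves.
- Dave (knave) says "Sam is a liar" - this is FALSE (a lie) because Sam is a knight.
- Tara (knave) says "Bob always speaks truthfully" - this is FALSE (a lie) because Bob is a knave.
- Bob (knave) says "Tara and I are different types" - this is FALSE (a lie) because Bob is a knave and Tara is a knave.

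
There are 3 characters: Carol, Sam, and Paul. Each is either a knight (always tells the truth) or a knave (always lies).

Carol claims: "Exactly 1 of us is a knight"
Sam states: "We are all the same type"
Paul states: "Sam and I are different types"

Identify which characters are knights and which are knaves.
Carol is a knight.
Sam is a knave.
Paul is a knave.

Verification:
- Carol (knight) says "Exactly 1 of us is a knight" - this is TRUE because there are 1 knights.
- Sam (knave) says "We are all the same type" - this is FALSE (a lie) because Carol is a knight and Sam and Paul are knaves.
- Paul (knave) says "Sam and I are different types" - this is FALSE (a lie) because Paul is a knave and Sam is a knave.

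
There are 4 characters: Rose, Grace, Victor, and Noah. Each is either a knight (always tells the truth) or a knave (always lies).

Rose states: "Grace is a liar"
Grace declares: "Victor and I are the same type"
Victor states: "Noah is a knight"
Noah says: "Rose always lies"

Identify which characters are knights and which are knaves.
Rose is a knave.
Grace is a knight.
Victor is a knight.
Noah is a knight.

Verification:
- Rose (knave) says "Grace is a liar" - this is FALSE (a lie) because Grace is a knight.
- Grace (knight) says "Victor and I are the same type" - this is TRUE because Grace is a knight and Victor is a knight.
- Victor (knight) says "Noah is a knight" - this is TRUE because Noah is a knight.
- Noah (knight) says "Rose always lies" - this is TRUE because Rose is a knave.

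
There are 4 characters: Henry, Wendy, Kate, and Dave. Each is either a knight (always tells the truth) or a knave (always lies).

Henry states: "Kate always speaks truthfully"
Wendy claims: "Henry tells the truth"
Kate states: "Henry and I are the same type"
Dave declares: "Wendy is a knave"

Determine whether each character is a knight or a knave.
Henry is a knight.
Wendy is a knight.
Kate is a knight.
Dave is a knave.

Verification:
- Henry (knight) says "Kate always speaks truthfully" - this is TRUE because Kate is a knight.
- Wendy (knight) says "Henry tells the truth" - this is TRUE because Henry is a knight.
- Kate (knight) says "Henry and I are the same type" - this is TRUE because Kate is a knight and Henry is a knight.
- Dave (knave) says "Wendy is a knave" - this is FALSE (a lie) because Wendy is a knight.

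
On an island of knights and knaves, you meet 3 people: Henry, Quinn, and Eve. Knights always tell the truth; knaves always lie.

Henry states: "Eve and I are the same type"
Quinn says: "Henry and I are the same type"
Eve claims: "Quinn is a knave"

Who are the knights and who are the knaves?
Henry is a knight.
Quinn is a knave.
Eve is a knight.

Verification:
- Henry (knight) says "Eve and I are the same type" - this is TRUE because Henry is a knight and Eve is a knight.
- Quinn (knave) says "Henry and I are the same type" - this is FALSE (a lie) because Quinn is a knave and Henry is a knight.
- Eve (knight) says "Quinn is a knave" - this is TRUE because Quinn is a knave.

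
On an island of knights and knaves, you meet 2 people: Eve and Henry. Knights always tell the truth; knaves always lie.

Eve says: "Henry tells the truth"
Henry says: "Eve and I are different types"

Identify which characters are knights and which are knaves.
Eve is a knave.
Henry is a knave.

Verification:
- Eve (knave) says "Henry tells the truth" - this is FALSE (a lie) because Henry is a knave.
- Henry (knave) says "Eve and I are different types" - this is FALSE (a lie) because Henry is a knave and Eve is a knave.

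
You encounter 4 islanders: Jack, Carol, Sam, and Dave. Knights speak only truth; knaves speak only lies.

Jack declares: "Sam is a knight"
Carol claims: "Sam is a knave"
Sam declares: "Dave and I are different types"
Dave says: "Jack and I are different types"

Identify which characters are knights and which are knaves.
Jack is a knave.
Carol is a knight.
Sam is a knave.
Dave is a knave.

Verification:
- Jack (knave) says "Sam is a knight" - this is FALSE (a lie) because Sam is a knave.
- Carol (knight) says "Sam is a knave" - this is TRUE because Sam is a knave.
- Sam (knave) says "Dave and I are different types" - this is FALSE (a lie) because Sam is a knave and Dave is a knave.
- Dave (knave) says "Jack and I are different types" - this is FALSE (a lie) because Dave is a knave and Jack is a knave.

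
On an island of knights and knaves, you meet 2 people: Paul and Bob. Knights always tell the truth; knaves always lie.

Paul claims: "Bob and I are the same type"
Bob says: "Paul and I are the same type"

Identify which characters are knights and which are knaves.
Paul is a knight.
Bob is a knight.

Verification:
- Paul (knight) says "Bob and I are the same type" - this is TRUE because Paul is a knight and Bob is a knight.
- Bob (knight) says "Paul and I are the same type" - this is TRUE because Bob is a knight and Paul is a knight.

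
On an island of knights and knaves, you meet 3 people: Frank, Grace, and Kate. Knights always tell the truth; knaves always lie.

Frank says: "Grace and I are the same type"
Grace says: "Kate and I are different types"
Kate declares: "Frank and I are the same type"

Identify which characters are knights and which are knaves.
Frank is a knight.
Grace is a knight.
Kate is a knave.

Verification:
- Frank (knight) says "Grace and I are the same type" - this is TRUE because Frank is a knight and Grace is a knight.
- Grace (knight) says "Kate and I are different types" - this is TRUE because Grace is a knight and Kate is a knave.
- Kate (knave) says "Frank and I are the same type" - this is FALSE (a lie) because Kate is a knave and Frank is a knight.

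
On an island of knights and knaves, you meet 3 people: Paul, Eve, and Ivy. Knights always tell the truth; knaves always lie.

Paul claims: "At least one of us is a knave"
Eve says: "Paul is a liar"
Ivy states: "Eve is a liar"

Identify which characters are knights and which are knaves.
Paul is a knight.
Eve is a knave.
Ivy is a knight.

Verification:
- Paul (knight) says "At least one of us is a knave" - this is TRUE because Eve is a knave.
- Eve (knave) says "Paul is a liar" - this is FALSE (a lie) because Paul is a knight.
- Ivy (knight) says "Eve is a liar" - this is TRUE because Eve is a knave.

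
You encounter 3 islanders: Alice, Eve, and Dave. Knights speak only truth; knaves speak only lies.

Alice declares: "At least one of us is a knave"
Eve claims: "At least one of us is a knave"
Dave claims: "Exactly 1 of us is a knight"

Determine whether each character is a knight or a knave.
Alice is a knight.
Eve is a knight.
Dave is a knave.

Verification:
- Alice (knight) says "At least one of us is a knave" - this is TRUE because Dave is a knave.
- Eve (knight) says "At least one of us is a knave" - this is TRUE because Dave is a knave.
- Dave (knave) says "Exactly 1 of us is a knight" - this is FALSE (a lie) because there are 2 knights.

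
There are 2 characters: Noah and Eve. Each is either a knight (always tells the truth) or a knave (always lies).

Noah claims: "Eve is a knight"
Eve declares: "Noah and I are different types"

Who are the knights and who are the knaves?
Noah is a knave.
Eve is a knave.

Verification:
- Noah (knave) says "Eve is a knight" - this is FALSE (a lie) because Eve is a knave.
- Eve (knave) says "Noah and I are different types" - this is FALSE (a lie) because Eve is a knave and Noah is a knave.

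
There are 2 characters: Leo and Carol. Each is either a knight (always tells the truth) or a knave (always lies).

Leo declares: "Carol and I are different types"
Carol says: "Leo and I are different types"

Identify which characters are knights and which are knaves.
Leo is a knave.
Carol is a knave.

Verification:
- Leo (knave) says "Carol and I are different types" - this is FALSE (a lie) because Leo is a knave and Carol is a knave.
- Carol (knave) says "Leo and I are different types" - this is FALSE (a lie) because Carol is a knave and Leo is a knave.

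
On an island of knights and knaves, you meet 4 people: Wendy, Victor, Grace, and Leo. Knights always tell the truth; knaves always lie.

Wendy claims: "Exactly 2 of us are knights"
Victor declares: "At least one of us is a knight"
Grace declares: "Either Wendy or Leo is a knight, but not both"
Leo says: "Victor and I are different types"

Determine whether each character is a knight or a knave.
Wendy is a knave.
Victor is a knave.
Grace is a knave.
Leo is a knave.

Verification:
- Wendy (knave) says "Exactly 2 of us are knights" - this is FALSE (a lie) because there are 0 knights.
- Victor (knave) says "At least one of us is a knight" - this is FALSE (a lie) because no one is a knight.
- Grace (knave) says "Either Wendy or Leo is a knight, but not both" - this is FALSE (a lie) because Wendy is a knave and Leo is a knave.
- Leo (knave) says "Victor and I are different types" - this is FALSE (a lie) because Leo is a knave and Victor is a knave.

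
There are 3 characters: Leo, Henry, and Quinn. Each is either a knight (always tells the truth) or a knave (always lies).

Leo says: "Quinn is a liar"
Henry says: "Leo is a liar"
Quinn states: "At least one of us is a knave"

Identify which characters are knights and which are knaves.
Leo is a knave.
Henry is a knight.
Quinn is a knight.

Verification:
- Leo (knave) says "Quinn is a liar" - this is FALSE (a lie) because Quinn is a knight.
- Henry (knight) says "Leo is a liar" - this is TRUE because Leo is a knave.
- Quinn (knight) says "At least one of us is a knave" - this is TRUE because Leo is a knave.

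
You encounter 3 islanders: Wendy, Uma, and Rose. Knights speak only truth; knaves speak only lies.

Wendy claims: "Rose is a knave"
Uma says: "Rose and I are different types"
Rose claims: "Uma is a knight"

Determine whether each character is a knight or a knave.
Wendy is a knight.
Uma is a knave.
Rose is a knave.

Verification:
- Wendy (knight) says "Rose is a knave" - this is TRUE because Rose is a knave.
- Uma (knave) says "Rose and I are different types" - this is FALSE (a lie) because Uma is a knave and Rose is a knave.
- Rose (knave) says "Uma is a knight" - this is FALSE (a lie) because Uma is a knave.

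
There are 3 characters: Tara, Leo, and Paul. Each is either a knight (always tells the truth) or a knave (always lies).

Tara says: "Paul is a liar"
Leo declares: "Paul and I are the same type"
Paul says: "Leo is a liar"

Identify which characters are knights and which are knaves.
Tara is a knave.
Leo is a knave.
Paul is a knight.

Verification:
- Tara (knave) says "Paul is a liar" - this is FALSE (a lie) because Paul is a knight.
- Leo (knave) says "Paul and I are the same type" - this is FALSE (a lie) because Leo is a knave and Paul is a knight.
- Paul (knight) says "Leo is a liar" - this is TRUE because Leo is a knave.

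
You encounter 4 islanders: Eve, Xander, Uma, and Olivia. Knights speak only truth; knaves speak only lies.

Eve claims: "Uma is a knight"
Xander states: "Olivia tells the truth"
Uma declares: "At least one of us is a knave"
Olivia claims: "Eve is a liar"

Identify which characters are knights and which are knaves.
Eve is a knight.
Xander is a knave.
Uma is a knight.
Olivia is a knave.

Verification:
- Eve (knight) says "Uma is a knight" - this is TRUE because Uma is a knight.
- Xander (knave) says "Olivia tells the truth" - this is FALSE (a lie) because Olivia is a knave.
- Uma (knight) says "At least one of us is a knave" - this is TRUE because Xander and Olivia are knaves.
- Olivia (knave) says "Eve is a liar" - this is FALSE (a lie) because Eve is a knight.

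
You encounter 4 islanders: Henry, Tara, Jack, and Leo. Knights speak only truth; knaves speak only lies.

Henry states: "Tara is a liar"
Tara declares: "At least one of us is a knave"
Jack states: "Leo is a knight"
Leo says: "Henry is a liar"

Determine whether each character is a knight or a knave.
Henry is a knave.
Tara is a knight.
Jack is a knight.
Leo is a knight.

Verification:
- Henry (knave) says "Tara is a liar" - this is FALSE (a lie) because Tara is a knight.
- Tara (knight) says "At least one of us is a knave" - this is TRUE because Henry is a knave.
- Jack (knight) says "Leo is a knight" - this is TRUE because Leo is a knight.
- Leo (knight) says "Henry is a liar" - this is TRUE because Henry is a knave.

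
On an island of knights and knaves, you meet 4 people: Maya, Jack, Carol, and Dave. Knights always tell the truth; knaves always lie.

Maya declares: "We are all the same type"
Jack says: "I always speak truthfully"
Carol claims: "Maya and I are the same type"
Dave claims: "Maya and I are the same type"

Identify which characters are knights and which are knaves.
Maya is a knight.
Jack is a knight.
Carol is a knight.
Dave is a knight.

Verification:
- Maya (knight) says "We are all the same type" - this is TRUE because Maya, Jack, Carol, and Dave are knights.
- Jack (knight) says "I always speak truthfully" - this is TRUE because Jack is a knight.
- Carol (knight) says "Maya and I are the same type" - this is TRUE because Carol is a knight and Maya is a knight.
- Dave (knight) says "Maya and I are the same type" - this is TRUE because Dave is a knight and Maya is a knight.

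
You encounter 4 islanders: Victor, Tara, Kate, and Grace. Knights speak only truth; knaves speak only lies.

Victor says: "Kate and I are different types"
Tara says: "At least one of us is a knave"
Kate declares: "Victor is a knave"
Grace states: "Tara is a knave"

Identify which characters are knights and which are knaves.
Victor is a knight.
Tara is a knight.
Kate is a knave.
Grace is a knave.

Verification:
- Victor (knight) says "Kate and I are different types" - this is TRUE because Victor is a knight and Kate is a knave.
- Tara (knight) says "At least one of us is a knave" - this is TRUE because Kate and Grace are knaves.
- Kate (knave) says "Victor is a knave" - this is FALSE (a lie) because Victor is a knight.
- Grace (knave) says "Tara is a knave" - this is FALSE (a lie) because Tara is a knight.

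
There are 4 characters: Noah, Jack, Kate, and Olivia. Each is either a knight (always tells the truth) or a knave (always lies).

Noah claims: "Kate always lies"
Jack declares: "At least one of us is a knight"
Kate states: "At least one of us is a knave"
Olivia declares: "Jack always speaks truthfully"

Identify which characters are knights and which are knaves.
Noah is a knave.
Jack is a knight.
Kate is a knight.
Olivia is a knight.

Verification:
- Noah (knave) says "Kate always lies" - this is FALSE (a lie) because Kate is a knight.
- Jack (knight) says "At least one of us is a knight" - this is TRUE because Jack, Kate, and Olivia are knights.
- Kate (knight) says "At least one of us is a knave" - this is TRUE because Noah is a knave.
- Olivia (knight) says "Jack always speaks truthfully" - this is TRUE because Jack is a knight.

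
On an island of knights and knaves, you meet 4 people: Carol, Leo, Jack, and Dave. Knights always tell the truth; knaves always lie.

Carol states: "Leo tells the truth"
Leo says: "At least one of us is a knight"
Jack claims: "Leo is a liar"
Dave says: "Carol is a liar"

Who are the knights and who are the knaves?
Carol is a knight.
Leo is a knight.
Jack is a knave.
Dave is a knave.

Verification:
- Carol (knight) says "Leo tells the truth" - this is TRUE because Leo is a knight.
- Leo (knight) says "At least one of us is a knight" - this is TRUE because Carol and Leo are knights.
- Jack (knave) says "Leo is a liar" - this is FALSE (a lie) because Leo is a knight.
- Dave (knave) says "Carol is a liar" - this is FALSE (a lie) because Carol is a knight.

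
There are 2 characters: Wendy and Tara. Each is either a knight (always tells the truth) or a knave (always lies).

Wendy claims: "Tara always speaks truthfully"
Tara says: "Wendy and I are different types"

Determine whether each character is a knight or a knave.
Wendy is a knave.
Tara is a knave.

Verification:
- Wendy (knave) says "Tara always speaks truthfully" - this is FALSE (a lie) because Tara is a knave.
- Tara (knave) says "Wendy and I are different types" - this is FALSE (a lie) because Tara is a knave and Wendy is a knave.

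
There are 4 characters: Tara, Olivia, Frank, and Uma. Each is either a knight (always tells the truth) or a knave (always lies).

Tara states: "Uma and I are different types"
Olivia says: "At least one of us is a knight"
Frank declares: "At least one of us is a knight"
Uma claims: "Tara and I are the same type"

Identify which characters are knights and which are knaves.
Tara is a knight.
Olivia is a knight.
Frank is a knight.
Uma is a knave.

Verification:
- Tara (knight) says "Uma and I are different types" - this is TRUE because Tara is a knight and Uma is a knave.
- Olivia (knight) says "At least one of us is a knight" - this is TRUE because Tara, Olivia, and Frank are knights.
- Frank (knight) says "At least one of us is a knight" - this is TRUE because Tara, Olivia, and Frank are knights.
- Uma (knave) says "Tara and I are the same type" - this is FALSE (a lie) because Uma is a knave and Tara is a knight.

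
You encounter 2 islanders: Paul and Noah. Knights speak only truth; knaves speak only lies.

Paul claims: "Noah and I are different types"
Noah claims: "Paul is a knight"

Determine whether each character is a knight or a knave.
Paul is a knave.
Noah is a knave.

Verification:
- Paul (knave) says "Noah and I are different types" - this is FALSE (a lie) because Paul is a knave and Noah is a knave.
- Noah (knave) says "Paul is a knight" - this is FALSE (a lie) because Paul is a knave.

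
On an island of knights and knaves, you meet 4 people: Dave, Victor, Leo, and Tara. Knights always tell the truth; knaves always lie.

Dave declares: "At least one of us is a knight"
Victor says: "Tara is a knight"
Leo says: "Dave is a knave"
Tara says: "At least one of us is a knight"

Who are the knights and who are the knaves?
Dave is a knight.
Victor is a knight.
Leo is a knave.
Tara is a knight.

Verification:
- Dave (knight) says "At least one of us is a knight" - this is TRUE because Dave, Victor, and Tara are knights.
- Victor (knight) says "Tara is a knight" - this is TRUE because Tara is a knight.
- Leo (knave) says "Dave is a knave" - this is FALSE (a lie) because Dave is a knight.
- Tara (knight) says "At least one of us is a knight" - this is TRUE because Dave, Victor, and Tara are knights.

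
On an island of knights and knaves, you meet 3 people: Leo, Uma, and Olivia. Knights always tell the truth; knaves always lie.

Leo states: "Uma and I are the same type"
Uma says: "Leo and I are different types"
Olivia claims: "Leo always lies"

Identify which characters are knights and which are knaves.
Leo is a knave.
Uma is a knight.
Olivia is a knight.

Verification:
- Leo (knave) says "Uma and I are the same type" - this is FALSE (a lie) because Leo is a knave and Uma is a knight.
- Uma (knight) says "Leo and I are different types" - this is TRUE because Uma is a knight and Leo is a knave.
- Olivia (knight) says "Leo always lies" - this is TRUE because Leo is a knave.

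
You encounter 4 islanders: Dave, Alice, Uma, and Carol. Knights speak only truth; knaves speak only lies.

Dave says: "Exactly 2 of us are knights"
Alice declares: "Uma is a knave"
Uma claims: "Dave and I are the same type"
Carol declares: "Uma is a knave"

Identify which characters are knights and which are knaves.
Dave is a knight.
Alice is a knave.
Uma is a knight.
Carol is a knave.

Verification:
- Dave (knight) says "Exactly 2 of us are knights" - this is TRUE because there are 2 knights.
- Alice (knave) says "Uma is a knave" - this is FALSE (a lie) because Uma is a knight.
- Uma (knight) says "Dave and I are the same type" - this is TRUE because Uma is a knight and Dave is a knight.
- Carol (knave) says "Uma is a knave" - this is FALSE (a lie) because Uma is a knight.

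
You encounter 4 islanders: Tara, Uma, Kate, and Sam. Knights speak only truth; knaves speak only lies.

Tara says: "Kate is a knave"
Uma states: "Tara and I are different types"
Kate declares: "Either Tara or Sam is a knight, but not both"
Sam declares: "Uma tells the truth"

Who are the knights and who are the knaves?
Tara is a knave.
Uma is a knight.
Kate is a knight.
Sam is a knight.

Verification:
- Tara (knave) says "Kate is a knave" - this is FALSE (a lie) because Kate is a knight.
- Uma (knight) says "Tara and I are different types" - this is TRUE because Uma is a knight and Tara is a knave.
- Kate (knight) says "Either Tara or Sam is a knight, but not both" - this is TRUE because Tara is a knave and Sam is a knight.
- Sam (knight) says "Uma tells the truth" - this is TRUE because Uma is a knight.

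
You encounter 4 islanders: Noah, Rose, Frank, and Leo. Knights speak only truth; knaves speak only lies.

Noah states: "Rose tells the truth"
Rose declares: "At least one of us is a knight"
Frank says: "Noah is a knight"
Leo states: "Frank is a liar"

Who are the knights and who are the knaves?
Noah is a knight.
Rose is a knight.
Frank is a knight.
Leo is a knave.

Verification:
- Noah (knight) says "Rose tells the truth" - this is TRUE because Rose is a knight.
- Rose (knight) says "At least one of us is a knight" - this is TRUE because Noah, Rose, and Frank are knights.
- Frank (knight) says "Noah is a knight" - this is TRUE because Noah is a knight.
- Leo (knave) says "Frank is a liar" - this is FALSE (a lie) because Frank is a knight.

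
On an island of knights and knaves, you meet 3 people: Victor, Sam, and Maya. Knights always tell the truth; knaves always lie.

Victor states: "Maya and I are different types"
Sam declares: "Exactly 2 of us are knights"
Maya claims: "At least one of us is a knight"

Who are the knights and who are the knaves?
Victor is a knave.
Sam is a knave.
Maya is a knave.

Verification:
- Victor (knave) says "Maya and I are different types" - this is FALSE (a lie) because Victor is a knave and Maya is a knave.
- Sam (knave) says "Exactly 2 of us are knights" - this is FALSE (a lie) because there are 0 knights.
- Maya (knave) says "At least one of us is a knight" - this is FALSE (a lie) because no one is a knight.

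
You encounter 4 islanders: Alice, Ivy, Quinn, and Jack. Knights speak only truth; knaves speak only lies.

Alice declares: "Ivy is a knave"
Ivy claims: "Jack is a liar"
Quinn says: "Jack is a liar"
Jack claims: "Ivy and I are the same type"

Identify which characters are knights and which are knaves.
Alice is a knave.
Ivy is a knight.
Quinn is a knight.
Jack is a knave.

Verification:
- Alice (knave) says "Ivy is a knave" - this is FALSE (a lie) because Ivy is a knight.
- Ivy (knight) says "Jack is a liar" - this is TRUE because Jack is a knave.
- Quinn (knight) says "Jack is a liar" - this is TRUE because Jack is a knave.
- Jack (knave) says "Ivy and I are the same type" - this is FALSE (a lie) because Jack is a knave and Ivy is a knight.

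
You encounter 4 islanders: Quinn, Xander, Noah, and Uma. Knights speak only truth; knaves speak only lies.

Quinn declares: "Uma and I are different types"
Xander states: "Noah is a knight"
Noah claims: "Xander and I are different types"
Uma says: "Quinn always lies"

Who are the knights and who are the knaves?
Quinn is a knight.
Xander is a knave.
Noah is a knave.
Uma is a knave.

Verification:
- Quinn (knight) says "Uma and I are different types" - this is TRUE because Quinn is a knight and Uma is a knave.
- Xander (knave) says "Noah is a knight" - this is FALSE (a lie) because Noah is a knave.
- Noah (knave) says "Xander and I are different types" - this is FALSE (a lie) because Noah is a knave and Xander is a knave.
- Uma (knave) says "Quinn always lies" - this is FALSE (a lie) because Quinn is a knight.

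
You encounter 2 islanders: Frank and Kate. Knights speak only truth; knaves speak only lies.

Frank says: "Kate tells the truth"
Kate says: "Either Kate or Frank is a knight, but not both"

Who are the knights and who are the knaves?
Frank is a knave.
Kate is a knave.

Verification:
- Frank (knave) says "Kate tells the truth" - this is FALSE (a lie) because Kate is a knave.
- Kate (knave) says "Either Kate or Frank is a knight, but not both" - this is FALSE (a lie) because Kate is a knave and Frank is a knave.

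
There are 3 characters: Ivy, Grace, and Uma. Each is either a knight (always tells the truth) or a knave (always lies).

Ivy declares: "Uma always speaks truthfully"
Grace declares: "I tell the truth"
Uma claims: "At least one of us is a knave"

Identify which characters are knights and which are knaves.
Ivy is a knight.
Grace is a knave.
Uma is a knight.

Verification:
- Ivy (knight) says "Uma always speaks truthfully" - this is TRUE because Uma is a knight.
- Grace (knave) says "I tell the truth" - this is FALSE (a lie) because Grace is a knave.
- Uma (knight) says "At least one of us is a knave" - this is TRUE because Grace is a knave.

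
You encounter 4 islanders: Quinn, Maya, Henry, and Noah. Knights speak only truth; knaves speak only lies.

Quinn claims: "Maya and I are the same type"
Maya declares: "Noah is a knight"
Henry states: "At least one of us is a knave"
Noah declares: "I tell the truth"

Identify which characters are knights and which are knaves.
Quinn is a knave.
Maya is a knight.
Henry is a knight.
Noah is a knight.

Verification:
- Quinn (knave) says "Maya and I are the same type" - this is FALSE (a lie) because Quinn is a knave and Maya is a knight.
- Maya (knight) says "Noah is a knight" - this is TRUE because Noah is a knight.
- Henry (knight) says "At least one of us is a knave" - this is TRUE because Quinn is a knave.
- Noah (knight) says "I tell the truth" - this is TRUE because Noah is a knight.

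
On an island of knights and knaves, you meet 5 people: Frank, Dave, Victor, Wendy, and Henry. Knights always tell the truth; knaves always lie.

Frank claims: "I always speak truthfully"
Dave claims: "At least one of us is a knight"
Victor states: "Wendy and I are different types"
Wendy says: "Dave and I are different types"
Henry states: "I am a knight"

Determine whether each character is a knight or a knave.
Frank is a knave.
Dave is a knave.
Victor is a knave.
Wendy is a knave.
Henry is a knave.

Verification:
- Frank (knave) says "I always speak truthfully" - this is FALSE (a lie) because Frank is a knave.
- Dave (knave) says "At least one of us is a knight" - this is FALSE (a lie) because no one is a knight.
- Victor (knave) says "Wendy and I are different types" - this is FALSE (a lie) because Victor is a knave and Wendy is a knave.
- Wendy (knave) says "Dave and I are different types" - this is FALSE (a lie) because Wendy is a knave and Dave is a knave.
- Henry (knave) says "I am a knight" - this is FALSE (a lie) because Henry is a knave.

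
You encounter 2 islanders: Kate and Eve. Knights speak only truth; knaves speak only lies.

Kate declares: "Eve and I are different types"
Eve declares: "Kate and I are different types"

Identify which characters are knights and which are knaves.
Kate is a knave.
Eve is a knave.

Verification:
- Kate (knave) says "Eve and I are different types" - this is FALSE (a lie) because Kate is a knave and Eve is a knave.
- Eve (knave) says "Kate and I are different types" - this is FALSE (a lie) because Eve is a knave and Kate is a knave.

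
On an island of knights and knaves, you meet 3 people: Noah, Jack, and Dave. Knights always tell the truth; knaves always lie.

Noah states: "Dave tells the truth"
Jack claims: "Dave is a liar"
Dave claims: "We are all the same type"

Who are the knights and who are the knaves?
Noah is a knave.
Jack is a knight.
Dave is a knave.

Verification:
- Noah (knave) says "Dave tells the truth" - this is FALSE (a lie) because Dave is a knave.
- Jack (knight) says "Dave is a liar" - this is TRUE because Dave is a knave.
- Dave (knave) says "We are all the same type" - this is FALSE (a lie) because Jack is a knight and Noah and Dave are knaves.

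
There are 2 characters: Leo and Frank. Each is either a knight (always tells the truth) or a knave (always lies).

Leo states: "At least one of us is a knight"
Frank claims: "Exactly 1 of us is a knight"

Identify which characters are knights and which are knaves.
Leo is a knave.
Frank is a knave.

Verification:
- Leo (knave) says "At least one of us is a knight" - this is FALSE (a lie) because no one is a knight.
- Frank (knave) says "Exactly 1 of us is a knight" - this is FALSE (a lie) because there are 0 knights.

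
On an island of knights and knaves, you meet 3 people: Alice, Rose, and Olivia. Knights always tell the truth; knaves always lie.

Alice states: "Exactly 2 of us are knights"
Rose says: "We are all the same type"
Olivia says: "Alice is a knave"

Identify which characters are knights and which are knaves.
Alice is a knave.
Rose is a knave.
Olivia is a knight.

Verification:
- Alice (knave) says "Exactly 2 of us are knights" - this is FALSE (a lie) because there are 1 knights.
- Rose (knave) says "We are all the same type" - this is FALSE (a lie) because Olivia is a knight and Alice and Rose are knaves.
- Olivia (knight) says "Alice is a knave" - this is TRUE because Alice is a knave.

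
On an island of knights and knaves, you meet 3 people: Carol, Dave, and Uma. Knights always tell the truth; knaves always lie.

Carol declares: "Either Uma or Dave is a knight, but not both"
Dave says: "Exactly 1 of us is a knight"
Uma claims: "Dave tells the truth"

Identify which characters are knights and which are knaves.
Carol is a knave.
Dave is a knave.
Uma is a knave.

Verification:
- Carol (knave) says "Either Uma or Dave is a knight, but not both" - this is FALSE (a lie) because Uma is a knave and Dave is a knave.
- Dave (knave) says "Exactly 1 of us is a knight" - this is FALSE (a lie) because there are 0 knights.
- Uma (knave) says "Dave tells the truth" - this is FALSE (a lie) because Dave is a knave.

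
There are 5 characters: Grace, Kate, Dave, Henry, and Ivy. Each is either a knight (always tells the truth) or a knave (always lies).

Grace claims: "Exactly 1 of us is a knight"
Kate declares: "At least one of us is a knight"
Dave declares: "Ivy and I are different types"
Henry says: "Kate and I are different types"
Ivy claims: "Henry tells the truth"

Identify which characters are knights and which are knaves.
Grace is a knave.
Kate is a knave.
Dave is a knave.
Henry is a knave.
Ivy is a knave.

Verification:
- Grace (knave) says "Exactly 1 of us is a knight" - this is FALSE (a lie) because there are 0 knights.
- Kate (knave) says "At least one of us is a knight" - this is FALSE (a lie) because no one is a knight.
- Dave (knave) says "Ivy and I are different types" - this is FALSE (a lie) because Dave is a knave and Ivy is a knave.
- Henry (knave) says "Kate and I are different types" - this is FALSE (a lie) because Henry is a knave and Kate is a knave.
- Ivy (knave) says "Henry tells the truth" - this is FALSE (a lie) because Henry is a knave.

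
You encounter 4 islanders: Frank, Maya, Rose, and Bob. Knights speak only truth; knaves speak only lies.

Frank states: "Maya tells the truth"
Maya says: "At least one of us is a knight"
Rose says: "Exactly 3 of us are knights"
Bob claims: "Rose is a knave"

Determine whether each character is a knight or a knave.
Frank is a knight.
Maya is a knight.
Rose is a knight.
Bob is a knave.

Verification:
- Frank (knight) says "Maya tells the truth" - this is TRUE because Maya is a knight.
- Maya (knight) says "At least one of us is a knight" - this is TRUE because Frank, Maya, and Rose are knights.
- Rose (knight) says "Exactly 3 of us are knights" - this is TRUE because there are 3 knights.
- Bob (knave) says "Rose is a knave" - this is FALSE (a lie) because Rose is a knight.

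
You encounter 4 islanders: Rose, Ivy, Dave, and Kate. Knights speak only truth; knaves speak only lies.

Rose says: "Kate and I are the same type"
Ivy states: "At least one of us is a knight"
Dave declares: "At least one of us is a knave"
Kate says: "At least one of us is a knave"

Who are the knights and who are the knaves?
Rose is a knave.
Ivy is a knight.
Dave is a knight.
Kate is a knight.

Verification:
- Rose (knave) says "Kate and I are the same type" - this is FALSE (a lie) because Rose is a knave and Kate is a knight.
- Ivy (knight) says "At least one of us is a knight" - this is TRUE because Ivy, Dave, and Kate are knights.
- Dave (knight) says "At least one of us is a knave" - this is TRUE because Rose is a knave.
- Kate (knight) says "At least one of us is a knave" - this is TRUE because Rose is a knave.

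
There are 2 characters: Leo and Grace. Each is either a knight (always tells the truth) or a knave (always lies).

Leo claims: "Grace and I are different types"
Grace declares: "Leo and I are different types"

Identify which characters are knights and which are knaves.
Leo is a knave.
Grace is a knave.

Verification:
- Leo (knave) says "Grace and I are different types" - this is FALSE (a lie) because Leo is a knave and Grace is a knave.
- Grace (knave) says "Leo and I are different types" - this is FALSE (a lie) because Grace is a knave and Leo is a knave.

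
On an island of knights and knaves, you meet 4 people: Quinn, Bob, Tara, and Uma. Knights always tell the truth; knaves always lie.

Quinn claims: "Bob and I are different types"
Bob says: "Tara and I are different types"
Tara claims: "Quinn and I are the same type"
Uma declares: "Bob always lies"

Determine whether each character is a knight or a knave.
Quinn is a knight.
Bob is a knave.
Tara is a knave.
Uma is a knight.

Verification:
- Quinn (knight) says "Bob and I are different types" - this is TRUE because Quinn is a knight and Bob is a knave.
- Bob (knave) says "Tara and I are different types" - this is FALSE (a lie) because Bob is a knave and Tara is a knave.
- Tara (knave) says "Quinn and I are the same type" - this is FALSE (a lie) because Tara is a knave and Quinn is a knight.
- Uma (knight) says "Bob always lies" - this is TRUE because Bob is a knave.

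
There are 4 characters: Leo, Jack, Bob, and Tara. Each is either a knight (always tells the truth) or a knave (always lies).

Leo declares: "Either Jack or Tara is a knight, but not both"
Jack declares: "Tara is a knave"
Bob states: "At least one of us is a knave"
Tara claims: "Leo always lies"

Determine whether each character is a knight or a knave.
Leo is a knight.
Jack is a knight.
Bob is a knight.
Tara is a knave.

Verification:
- Leo (knight) says "Either Jack or Tara is a knight, but not both" - this is TRUE because Jack is a knight and Tara is a knave.
- Jack (knight) says "Tara is a knave" - this is TRUE because Tara is a knave.
- Bob (knight) says "At least one of us is a knave" - this is TRUE because Tara is a knave.
- Tara (knave) says "Leo always lies" - this is FALSE (a lie) because Leo is a knight.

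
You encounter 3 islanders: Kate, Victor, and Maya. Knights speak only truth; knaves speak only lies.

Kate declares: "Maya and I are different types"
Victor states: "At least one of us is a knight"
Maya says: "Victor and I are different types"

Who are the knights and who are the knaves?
Kate is a knave.
Victor is a knave.
Maya is a knave.

Verification:
- Kate (knave) says "Maya and I are different types" - this is FALSE (a lie) because Kate is a knave and Maya is a knave.
- Victor (knave) says "At least one of us is a knight" - this is FALSE (a lie) because no one is a knight.
- Maya (knave) says "Victor and I are different types" - this is FALSE (a lie) because Maya is a knave and Victor is a knave.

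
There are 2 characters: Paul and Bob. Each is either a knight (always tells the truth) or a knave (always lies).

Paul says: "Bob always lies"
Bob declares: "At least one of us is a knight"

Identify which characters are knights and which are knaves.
Paul is a knave.
Bob is a knight.

Verification:
- Paul (knave) says "Bob always lies" - this is FALSE (a lie) because Bob is a knight.
- Bob (knight) says "At least one of us is a knight" - this is TRUE because Bob is a knight.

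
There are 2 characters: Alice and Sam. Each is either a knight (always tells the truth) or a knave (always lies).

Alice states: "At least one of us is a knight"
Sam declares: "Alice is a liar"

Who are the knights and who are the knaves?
Alice is a knight.
Sam is a knave.

Verification:
- Alice (knight) says "At least one of us is a knight" - this is TRUE because Alice is a knight.
- Sam (knave) says "Alice is a liar" - this is FALSE (a lie) because Alice is a knight.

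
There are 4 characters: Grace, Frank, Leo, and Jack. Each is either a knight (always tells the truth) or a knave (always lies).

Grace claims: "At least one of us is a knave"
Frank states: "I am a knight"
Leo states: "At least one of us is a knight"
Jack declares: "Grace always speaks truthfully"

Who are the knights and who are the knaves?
Grace is a knight.
Frank is a knave.
Leo is a knight.
Jack is a knight.

Verification:
- Grace (knight) says "At least one of us is a knave" - this is TRUE because Frank is a knave.
- Frank (knave) says "I am a knight" - this is FALSE (a lie) because Frank is a knave.
- Leo (knight) says "At least one of us is a knight" - this is TRUE because Grace, Leo, and Jack are knights.
- Jack (knight) says "Grace always speaks truthfully" - this is TRUE because Grace is a knight.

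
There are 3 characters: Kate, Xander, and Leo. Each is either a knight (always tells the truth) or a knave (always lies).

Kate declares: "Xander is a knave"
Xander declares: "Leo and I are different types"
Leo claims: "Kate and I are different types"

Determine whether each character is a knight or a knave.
Kate is a knave.
Xander is a knight.
Leo is a knave.

Verification:
- Kate (knave) says "Xander is a knave" - this is FALSE (a lie) because Xander is a knight.
- Xander (knight) says "Leo and I are different types" - this is TRUE because Xander is a knight and Leo is a knave.
- Leo (knave) says "Kate and I are different types" - this is FALSE (a lie) because Leo is a knave and Kate is a knave.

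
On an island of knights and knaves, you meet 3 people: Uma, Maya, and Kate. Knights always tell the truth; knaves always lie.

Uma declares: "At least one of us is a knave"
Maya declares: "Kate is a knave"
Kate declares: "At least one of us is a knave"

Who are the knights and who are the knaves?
Uma is a knight.
Maya is a knave.
Kate is a knight.

Verification:
- Uma (knight) says "At least one of us is a knave" - this is TRUE because Maya is a knave.
- Maya (knave) says "Kate is a knave" - this is FALSE (a lie) because Kate is a knight.
- Kate (knight) says "At least one of us is a knave" - this is TRUE because Maya is a knave.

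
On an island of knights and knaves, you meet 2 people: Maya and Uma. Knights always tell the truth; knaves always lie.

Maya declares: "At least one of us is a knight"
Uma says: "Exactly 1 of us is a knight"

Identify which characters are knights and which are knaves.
Maya is a knave.
Uma is a knave.

Verification:
- Maya (knave) says "At least one of us is a knight" - this is FALSE (a lie) because no one is a knight.
- Uma (knave) says "Exactly 1 of us is a knight" - this is FALSE (a lie) because there are 0 knights.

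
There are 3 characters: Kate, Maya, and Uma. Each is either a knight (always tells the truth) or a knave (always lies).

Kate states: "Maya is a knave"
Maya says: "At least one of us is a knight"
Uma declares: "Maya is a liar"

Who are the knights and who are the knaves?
Kate is a knave.
Maya is a knight.
Uma is a knave.

Verification:
- Kate (knave) says "Maya is a knave" - this is FALSE (a lie) because Maya is a knight.
- Maya (knight) says "At least one of us is a knight" - this is TRUE because Maya is a knight.
- Uma (knave) says "Maya is a liar" - this is FALSE (a lie) because Maya is a knight.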